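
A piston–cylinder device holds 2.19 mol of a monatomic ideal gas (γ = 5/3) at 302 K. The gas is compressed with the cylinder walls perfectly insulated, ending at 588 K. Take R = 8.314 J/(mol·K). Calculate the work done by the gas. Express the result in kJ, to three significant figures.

W ≈ -7.81 kJ

Adiabatic ⇒ Q = 0, so W_by = −ΔU = nCᵥ(T₁ − T₂).
Cᵥ = 3R/2 = 12.47 J/(mol·K).
W = (2.19)(12.47)(302 − 588) = -7811 J.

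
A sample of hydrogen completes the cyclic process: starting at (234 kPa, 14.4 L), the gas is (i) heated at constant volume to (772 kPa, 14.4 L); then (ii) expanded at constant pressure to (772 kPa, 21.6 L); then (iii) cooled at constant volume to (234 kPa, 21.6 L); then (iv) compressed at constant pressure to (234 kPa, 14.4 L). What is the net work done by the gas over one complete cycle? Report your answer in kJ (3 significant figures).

W_net ≈ 3.87 kJ

Constant-volume legs do no work.
W(ii) = (772)(21.6 − 14.4) = 5558 J; W(iv) = (234)(14.4 − 21.6) = -1685 J.
W_net = 5558 − 1685 = 3874 J (the clockwise enclosed area).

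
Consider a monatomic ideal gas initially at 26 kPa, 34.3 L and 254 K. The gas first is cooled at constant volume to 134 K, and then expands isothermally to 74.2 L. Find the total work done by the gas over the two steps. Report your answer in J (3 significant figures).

Step 1 (isochoric): W = 0 (constant volume).
After step 1: P = 13.72 kPa (V unchanged).
Step 2 (isothermal): W = P₁V₁ ln(V₂/V₁) = (470.5) ln(74.2/34.3) = 363 J.
W_total = 0 + 363 = 363 J.

W_total ≈ 363 J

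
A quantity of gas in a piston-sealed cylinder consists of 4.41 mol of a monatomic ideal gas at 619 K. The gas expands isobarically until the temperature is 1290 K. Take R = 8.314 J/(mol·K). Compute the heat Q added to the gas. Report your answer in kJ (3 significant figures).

Isobaric: W = nRΔT = (4.41)(8.314)(671) = 24602 J.
ΔU = nCᵥΔT with Cᵥ = 3R/2: ΔU = (4.41)(12.47)(671) = 36903 J.
Q = ΔU + W = 36903 + 24602 = 61505 J.

Q ≈ 61.5 kJ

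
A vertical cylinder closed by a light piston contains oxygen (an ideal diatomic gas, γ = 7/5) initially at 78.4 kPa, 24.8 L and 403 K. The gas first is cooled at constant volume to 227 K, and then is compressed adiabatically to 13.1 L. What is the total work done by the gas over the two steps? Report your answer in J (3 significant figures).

W_total ≈ -796 J

Step 1 (isochoric): W = 0 (constant volume).
After step 1: P = 44.16 kPa (V unchanged).
Step 2 (adiabatic): W = (P₁V₁ − P₂V₂)/(γ−1) = (1095 − 1414)/0.4 = -796.3 J.
W_total = 0 − 796.3 = -796.3 J.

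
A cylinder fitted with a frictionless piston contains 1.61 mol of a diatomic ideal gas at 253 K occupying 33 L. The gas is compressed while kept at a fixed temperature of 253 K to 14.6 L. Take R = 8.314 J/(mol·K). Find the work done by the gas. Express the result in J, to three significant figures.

W ≈ -2760 J

Isothermal: W = nRT ln(V₂/V₁).
W = (1.61)(8.314)(253) × ln(14.6/33)
  = 3387 × -0.8155
W_by_gas = -2762 J.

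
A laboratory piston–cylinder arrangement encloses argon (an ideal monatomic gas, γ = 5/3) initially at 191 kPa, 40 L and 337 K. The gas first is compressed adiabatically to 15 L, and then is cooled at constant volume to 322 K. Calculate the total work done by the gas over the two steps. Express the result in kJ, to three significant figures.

W_total ≈ -10.6 kJ

Step 1 (adiabatic): W = (P₁V₁ − P₂V₂)/(γ−1) = (7640 − 14692)/0.667 = -10578 J.
Step 2 (isochoric): W = 0 (constant volume).
W_total = -10578 + 0 = -10578 J.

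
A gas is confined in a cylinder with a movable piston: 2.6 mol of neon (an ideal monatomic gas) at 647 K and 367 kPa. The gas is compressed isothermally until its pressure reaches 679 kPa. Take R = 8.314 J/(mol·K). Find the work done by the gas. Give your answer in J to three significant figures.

W ≈ -8600 J

Isothermal process: W = nRT ln(V₂/V₁) = nRT ln(P₁/P₂).
W = (2.6)(8.314)(647) × ln(367/679)
  = 13986 × ln(0.5405) = 13986 × -0.6153
W_by_gas = -8605 J.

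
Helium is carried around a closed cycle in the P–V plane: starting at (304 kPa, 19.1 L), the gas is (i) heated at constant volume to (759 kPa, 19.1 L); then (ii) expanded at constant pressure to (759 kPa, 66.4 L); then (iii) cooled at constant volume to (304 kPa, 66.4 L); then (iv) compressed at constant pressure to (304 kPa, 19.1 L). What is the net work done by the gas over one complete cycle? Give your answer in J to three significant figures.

Constant-volume legs do no work.
W(ii) = (759)(66.4 − 19.1) = 35901 J; W(iv) = (304)(19.1 − 66.4) = -14379 J.
W_net = 35901 − 14379 = 21522 J (the clockwise enclosed area).

W_net ≈ 21500 J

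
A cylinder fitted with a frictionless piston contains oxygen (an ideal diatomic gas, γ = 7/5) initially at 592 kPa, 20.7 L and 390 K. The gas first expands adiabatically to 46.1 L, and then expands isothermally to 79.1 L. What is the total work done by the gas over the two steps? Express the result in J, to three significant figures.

W_total ≈ 13200 J

Step 1 (adiabatic): W = (P₁V₁ − P₂V₂)/(γ−1) = (12254 − 8896)/0.4 = 8396 J.
After step 1: P = 193 kPa, V = 46.1 L, T = 283.1 K.
Step 2 (isothermal): W = P₁V₁ ln(V₂/V₁) = (8896) ln(79.1/46.1) = 4803 J.
W_total = 8396 + 4803 = 13199 J.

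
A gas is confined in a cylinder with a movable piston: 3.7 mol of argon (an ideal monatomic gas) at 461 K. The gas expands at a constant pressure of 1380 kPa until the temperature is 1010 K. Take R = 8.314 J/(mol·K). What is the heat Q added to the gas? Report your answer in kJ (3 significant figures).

Q ≈ 42.2 kJ

Isobaric: W = nRΔT = (3.7)(8.314)(549) = 16888 J.
ΔU = nCᵥΔT with Cᵥ = 3R/2: ΔU = (3.7)(12.47)(549) = 25332 J.
Q = ΔU + W = 25332 + 16888 = 42221 J.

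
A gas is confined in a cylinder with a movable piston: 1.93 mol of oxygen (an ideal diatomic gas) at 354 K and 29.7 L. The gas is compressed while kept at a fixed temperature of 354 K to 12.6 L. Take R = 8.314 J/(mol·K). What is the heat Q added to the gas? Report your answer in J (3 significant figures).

Q ≈ -4870 J

Isothermal ⇒ ΔU = 0, so Q = W = nRT ln(V₂/V₁).
Q = (1.93)(8.314)(354) ln(12.6/29.7) = 5680 × -0.8575 = -4871 J.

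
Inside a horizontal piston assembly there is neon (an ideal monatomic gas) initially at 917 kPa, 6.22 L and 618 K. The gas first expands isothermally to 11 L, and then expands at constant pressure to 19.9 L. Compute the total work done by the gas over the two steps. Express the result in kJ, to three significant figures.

W_total ≈ 7.87 kJ

Step 1 (isothermal): W = P₁V₁ ln(V₂/V₁) = (5704) ln(11/6.22) = 3252 J.
After step 1: P = 518.5 kPa, V = 11 L, T = 618 K.
Step 2 (isobaric): W = PΔV = (518.5 kPa)(19.9 − 11 L) = 4615 J.
W_total = 3252 + 4615 = 7867 J.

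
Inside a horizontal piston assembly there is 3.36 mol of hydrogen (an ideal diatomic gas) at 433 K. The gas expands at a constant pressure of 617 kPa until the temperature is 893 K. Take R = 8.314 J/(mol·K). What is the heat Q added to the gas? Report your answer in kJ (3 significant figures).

Q ≈ 45.0 kJ

Isobaric: W = nRΔT = (3.36)(8.314)(460) = 12850 J.
ΔU = nCᵥΔT with Cᵥ = 5R/2: ΔU = (3.36)(20.79)(460) = 32125 J.
Q = ΔU + W = 32125 + 12850 = 44975 J.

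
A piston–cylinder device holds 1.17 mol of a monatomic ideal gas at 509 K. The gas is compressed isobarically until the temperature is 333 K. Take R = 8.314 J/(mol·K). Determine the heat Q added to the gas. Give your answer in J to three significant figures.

Q ≈ -4280 J

Isobaric: W = nRΔT = (1.17)(8.314)(-176) = -1712 J.
ΔU = nCᵥΔT with Cᵥ = 3R/2: ΔU = (1.17)(12.47)(-176) = -2568 J.
Q = ΔU + W = -2568 − 1712 = -4280 J.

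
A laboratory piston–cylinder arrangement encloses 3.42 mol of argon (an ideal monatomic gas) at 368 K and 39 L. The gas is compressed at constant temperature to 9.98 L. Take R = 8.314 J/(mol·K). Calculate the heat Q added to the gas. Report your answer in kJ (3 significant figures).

Isothermal ⇒ ΔU = 0, so Q = W = nRT ln(V₂/V₁).
Q = (3.42)(8.314)(368) ln(9.98/39) = 10464 × -1.363 = -14262 J.

Q ≈ -14.3 kJ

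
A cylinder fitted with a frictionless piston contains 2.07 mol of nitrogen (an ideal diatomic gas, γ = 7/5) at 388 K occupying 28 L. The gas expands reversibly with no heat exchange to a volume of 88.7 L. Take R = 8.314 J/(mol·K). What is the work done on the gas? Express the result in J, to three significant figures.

W ≈ -6170 J

Adiabatic: TV^(γ−1) = const with γ = 7/5.
T₂ = T₁ (V₁/V₂)^(γ−1) = 388 × (28/88.7)^0.4 = 388 × 0.6305 = 244.6 K.
W_by = nCᵥ(T₁ − T₂) = (2.07)(20.79)(388 − 244.6) = 6168 J.
Work on gas = −W_by = -6168 J.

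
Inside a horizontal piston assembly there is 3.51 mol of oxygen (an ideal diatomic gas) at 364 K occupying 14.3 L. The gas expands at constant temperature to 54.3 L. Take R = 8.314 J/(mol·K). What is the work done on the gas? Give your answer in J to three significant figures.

W ≈ -14200 J

Isothermal: W = nRT ln(V₂/V₁).
W = (3.51)(8.314)(364) × ln(54.3/14.3)
  = 10622 × 1.334
W_by_gas = 14173 J; work on gas = −W_by = -14173 J.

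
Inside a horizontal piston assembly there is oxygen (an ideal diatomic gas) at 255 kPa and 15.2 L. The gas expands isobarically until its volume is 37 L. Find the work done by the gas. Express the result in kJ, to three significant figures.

W ≈ 5.56 kJ

Isobaric: W = P ΔV.
W = (255 kPa)(37 − 15.2 L) = (255)(21.8) = 5559 J.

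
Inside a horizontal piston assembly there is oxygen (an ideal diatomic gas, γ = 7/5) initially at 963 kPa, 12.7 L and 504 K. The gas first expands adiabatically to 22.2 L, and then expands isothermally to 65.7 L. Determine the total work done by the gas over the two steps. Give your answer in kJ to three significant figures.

W_total ≈ 16.7 kJ

Step 1 (adiabatic): W = (P₁V₁ − P₂V₂)/(γ−1) = (12230 − 9782)/0.4 = 6121 J.
After step 1: P = 440.6 kPa, V = 22.2 L, T = 403.1 K.
Step 2 (isothermal): W = P₁V₁ ln(V₂/V₁) = (9782) ln(65.7/22.2) = 10613 J.
W_total = 6121 + 10613 = 16734 J.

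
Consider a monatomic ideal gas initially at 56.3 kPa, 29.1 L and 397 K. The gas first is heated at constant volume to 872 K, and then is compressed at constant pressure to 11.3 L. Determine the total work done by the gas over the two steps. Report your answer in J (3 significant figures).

Step 1 (isochoric): W = 0 (constant volume).
After step 1: P = 123.7 kPa (V unchanged).
Step 2 (isobaric): W = PΔV = (123.7 kPa)(11.3 − 29.1 L) = -2201 J.
W_total = 0 − 2201 = -2201 J.

W_total ≈ -2200 J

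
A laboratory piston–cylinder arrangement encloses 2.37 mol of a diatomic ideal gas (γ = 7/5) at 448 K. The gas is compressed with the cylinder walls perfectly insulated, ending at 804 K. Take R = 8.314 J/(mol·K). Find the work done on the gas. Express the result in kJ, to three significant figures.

Adiabatic ⇒ Q = 0, so W_by = −ΔU = nCᵥ(T₁ − T₂).
Cᵥ = 5R/2 = 20.79 J/(mol·K).
W = (2.37)(20.79)(448 − 804) = -17537 J.
Work on gas = −W_by = 17537 J.

W ≈ 17.5 kJ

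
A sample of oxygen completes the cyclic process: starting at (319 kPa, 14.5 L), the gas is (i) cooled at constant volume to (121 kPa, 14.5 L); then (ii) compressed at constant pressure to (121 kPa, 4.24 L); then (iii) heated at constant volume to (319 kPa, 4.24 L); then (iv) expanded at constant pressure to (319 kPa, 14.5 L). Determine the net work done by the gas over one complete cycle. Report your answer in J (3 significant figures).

W_net ≈ 2030 J

Constant-volume legs do no work.
W(ii) = (121)(4.24 − 14.5) = -1241 J; W(iv) = (319)(14.5 − 4.24) = 3273 J.
W_net = -1241 + 3273 = 2031 J (the clockwise enclosed area).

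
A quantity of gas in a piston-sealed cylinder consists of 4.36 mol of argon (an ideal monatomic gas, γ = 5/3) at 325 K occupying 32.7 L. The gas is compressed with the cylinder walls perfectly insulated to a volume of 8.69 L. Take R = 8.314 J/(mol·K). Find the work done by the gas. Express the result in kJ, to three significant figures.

W ≈ -25.1 kJ

Adiabatic: TV^(γ−1) = const with γ = 5/3.
T₂ = T₁ (V₁/V₂)^(γ−1) = 325 × (32.7/8.69)^0.667 = 325 × 2.419 = 786.3 K.
W_by = nCᵥ(T₁ − T₂) = (4.36)(12.47)(325 − 786.3) = -25081 J.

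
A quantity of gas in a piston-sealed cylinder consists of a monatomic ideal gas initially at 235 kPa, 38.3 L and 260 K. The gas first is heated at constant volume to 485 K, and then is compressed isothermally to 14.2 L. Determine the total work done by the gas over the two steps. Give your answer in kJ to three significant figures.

Step 1 (isochoric): W = 0 (constant volume).
After step 1: P = 438.4 kPa (V unchanged).
Step 2 (isothermal): W = P₁V₁ ln(V₂/V₁) = (16789) ln(14.2/38.3) = -16659 J.
W_total = 0 − 16659 = -16659 J.

W_total ≈ -16.7 kJ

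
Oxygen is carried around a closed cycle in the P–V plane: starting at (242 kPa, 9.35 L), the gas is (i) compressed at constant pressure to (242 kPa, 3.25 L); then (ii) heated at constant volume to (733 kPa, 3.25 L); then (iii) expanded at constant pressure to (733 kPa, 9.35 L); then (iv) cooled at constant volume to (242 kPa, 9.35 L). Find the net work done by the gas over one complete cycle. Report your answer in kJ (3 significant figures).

Constant-volume legs do no work.
W(i) = (242)(3.25 − 9.35) = -1476 J; W(iii) = (733)(9.35 − 3.25) = 4471 J.
W_net = -1476 + 4471 = 2995 J (the clockwise enclosed area).

W_net ≈ 3.00 kJ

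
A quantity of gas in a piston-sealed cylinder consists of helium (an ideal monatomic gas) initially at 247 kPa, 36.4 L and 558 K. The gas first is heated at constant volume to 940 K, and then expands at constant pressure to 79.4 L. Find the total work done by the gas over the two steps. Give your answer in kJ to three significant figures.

Step 1 (isochoric): W = 0 (constant volume).
After step 1: P = 416.1 kPa (V unchanged).
Step 2 (isobaric): W = PΔV = (416.1 kPa)(79.4 − 36.4 L) = 17892 J.
W_total = 0 + 17892 = 17892 J.

W_total ≈ 17.9 kJ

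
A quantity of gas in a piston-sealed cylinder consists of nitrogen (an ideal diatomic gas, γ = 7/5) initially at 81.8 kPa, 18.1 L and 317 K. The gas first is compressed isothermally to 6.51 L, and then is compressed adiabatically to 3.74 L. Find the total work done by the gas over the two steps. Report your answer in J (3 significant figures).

Step 1 (isothermal): W = P₁V₁ ln(V₂/V₁) = (1481) ln(6.51/18.1) = -1514 J.
After step 1: P = 227.4 kPa, V = 6.51 L, T = 317 K.
Step 2 (adiabatic): W = (P₁V₁ − P₂V₂)/(γ−1) = (1481 − 1848)/0.4 = -918.7 J.
W_total = -1514 − 918.7 = -2433 J.

W_total ≈ -2430 J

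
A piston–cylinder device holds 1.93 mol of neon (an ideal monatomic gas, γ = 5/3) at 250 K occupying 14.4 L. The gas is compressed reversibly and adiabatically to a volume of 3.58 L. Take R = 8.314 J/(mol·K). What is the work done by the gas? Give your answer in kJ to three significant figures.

W ≈ -9.20 kJ

Adiabatic: TV^(γ−1) = const with γ = 5/3.
T₂ = T₁ (V₁/V₂)^(γ−1) = 250 × (14.4/3.58)^0.667 = 250 × 2.529 = 632.3 K.
W_by = nCᵥ(T₁ − T₂) = (1.93)(12.47)(250 − 632.3) = -9202 J.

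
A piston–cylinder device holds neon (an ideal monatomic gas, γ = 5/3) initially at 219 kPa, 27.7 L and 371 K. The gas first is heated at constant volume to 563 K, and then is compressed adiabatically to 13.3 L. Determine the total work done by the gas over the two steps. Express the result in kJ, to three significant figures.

W_total ≈ -8.71 kJ

Step 1 (isochoric): W = 0 (constant volume).
After step 1: P = 332.3 kPa (V unchanged).
Step 2 (adiabatic): W = (P₁V₁ − P₂V₂)/(γ−1) = (9206 − 15013)/0.667 = -8711 J.
W_total = 0 − 8711 = -8711 J.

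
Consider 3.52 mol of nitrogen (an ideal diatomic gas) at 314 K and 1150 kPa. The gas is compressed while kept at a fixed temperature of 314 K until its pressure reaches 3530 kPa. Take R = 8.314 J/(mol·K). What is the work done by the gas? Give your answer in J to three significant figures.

Isothermal process: W = nRT ln(V₂/V₁) = nRT ln(P₁/P₂).
W = (3.52)(8.314)(314) × ln(1150/3530)
  = 9189 × ln(0.3258) = 9189 × -1.122
W_by_gas = -10306 J.

W ≈ -10300 J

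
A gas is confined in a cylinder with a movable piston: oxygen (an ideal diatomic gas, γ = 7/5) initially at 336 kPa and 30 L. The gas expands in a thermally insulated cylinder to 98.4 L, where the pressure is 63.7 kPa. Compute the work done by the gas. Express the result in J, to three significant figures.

Adiabatic: W = (P₁V₁ − P₂V₂)/(γ − 1) with γ = 7/5.
P₁V₁ = 10080 J, P₂V₂ = 6268 J.
W = (10080 − 6268) / 0.4 = 9530 J.

W ≈ 9530 J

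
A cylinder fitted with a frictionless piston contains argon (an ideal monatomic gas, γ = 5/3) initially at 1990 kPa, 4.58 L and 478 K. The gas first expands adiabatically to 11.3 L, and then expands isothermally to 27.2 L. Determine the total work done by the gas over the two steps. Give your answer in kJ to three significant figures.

W_total ≈ 10.6 kJ

Step 1 (adiabatic): W = (P₁V₁ − P₂V₂)/(γ−1) = (9114 − 4992)/0.667 = 6184 J.
After step 1: P = 441.7 kPa, V = 11.3 L, T = 261.8 K.
Step 2 (isothermal): W = P₁V₁ ln(V₂/V₁) = (4992) ln(27.2/11.3) = 4385 J.
W_total = 6184 + 4385 = 10569 J.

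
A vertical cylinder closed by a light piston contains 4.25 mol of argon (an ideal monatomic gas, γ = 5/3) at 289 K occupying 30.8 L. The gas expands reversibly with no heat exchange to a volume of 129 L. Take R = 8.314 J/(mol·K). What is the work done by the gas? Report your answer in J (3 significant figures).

W ≈ 9420 J

Adiabatic: TV^(γ−1) = const with γ = 5/3.
T₂ = T₁ (V₁/V₂)^(γ−1) = 289 × (30.8/129)^0.667 = 289 × 0.3849 = 111.2 K.
W_by = nCᵥ(T₁ − T₂) = (4.25)(12.47)(289 − 111.2) = 9422 J.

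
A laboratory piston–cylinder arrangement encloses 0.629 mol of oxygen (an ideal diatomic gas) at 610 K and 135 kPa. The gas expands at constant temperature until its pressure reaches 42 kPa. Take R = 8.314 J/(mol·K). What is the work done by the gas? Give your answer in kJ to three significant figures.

W ≈ 3.72 kJ

Isothermal process: W = nRT ln(V₂/V₁) = nRT ln(P₁/P₂).
W = (0.629)(8.314)(610) × ln(135/42)
  = 3190 × ln(3.214) = 3190 × 1.168
W_by_gas = 3725 J.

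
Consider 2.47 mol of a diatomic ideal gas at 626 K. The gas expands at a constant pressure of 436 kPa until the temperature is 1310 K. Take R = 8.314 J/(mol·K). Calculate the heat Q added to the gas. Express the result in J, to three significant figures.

Isobaric: W = nRΔT = (2.47)(8.314)(684) = 14046 J.
ΔU = nCᵥΔT with Cᵥ = 5R/2: ΔU = (2.47)(20.79)(684) = 35116 J.
Q = ΔU + W = 35116 + 14046 = 49162 J.

Q ≈ 49200 J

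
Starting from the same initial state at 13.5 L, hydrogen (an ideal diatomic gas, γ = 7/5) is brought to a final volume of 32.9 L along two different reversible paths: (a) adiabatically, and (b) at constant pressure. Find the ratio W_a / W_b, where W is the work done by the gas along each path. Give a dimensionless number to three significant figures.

W_a / W_b ≈ 0.521

Path (a) adiabatic: W = P₁V₁(1 − (V₁/V₂)^(γ−1))/(γ−1) → W_a/(P₁V₁) = 0.7494.
Path (b) isobaric: W = P₁(V₂ − V₁) → W_b/(P₁V₁) = 1.437.
W_a / W_b = 0.7494 / 1.437 = 0.5215.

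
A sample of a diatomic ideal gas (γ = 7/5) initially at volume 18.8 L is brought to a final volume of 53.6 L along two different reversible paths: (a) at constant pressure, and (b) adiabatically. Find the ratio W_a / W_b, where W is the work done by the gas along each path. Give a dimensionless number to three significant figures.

W_a / W_b ≈ 2.16

Path (a) isobaric: W = P₁(V₂ − V₁) → W_a/(P₁V₁) = 1.851.
Path (b) adiabatic: W = P₁V₁(1 − (V₁/V₂)^(γ−1))/(γ−1) → W_b/(P₁V₁) = 0.8559.
W_a / W_b = 1.851 / 0.8559 = 2.163.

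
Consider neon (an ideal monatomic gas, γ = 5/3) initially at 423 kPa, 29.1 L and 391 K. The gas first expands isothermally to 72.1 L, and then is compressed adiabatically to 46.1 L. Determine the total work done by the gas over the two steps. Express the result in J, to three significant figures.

Step 1 (isothermal): W = P₁V₁ ln(V₂/V₁) = (12309) ln(72.1/29.1) = 11168 J.
After step 1: P = 170.7 kPa, V = 72.1 L, T = 391 K.
Step 2 (adiabatic): W = (P₁V₁ − P₂V₂)/(γ−1) = (12309 − 16585)/0.667 = -6414 J.
W_total = 11168 − 6414 = 4754 J.

W_total ≈ 4750 J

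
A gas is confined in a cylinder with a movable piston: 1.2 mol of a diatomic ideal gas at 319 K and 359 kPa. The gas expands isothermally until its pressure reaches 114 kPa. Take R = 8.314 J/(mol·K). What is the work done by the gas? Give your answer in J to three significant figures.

Isothermal process: W = nRT ln(V₂/V₁) = nRT ln(P₁/P₂).
W = (1.2)(8.314)(319) × ln(359/114)
  = 3183 × ln(3.149) = 3183 × 1.147
W_by_gas = 3651 J.

W ≈ 3650 J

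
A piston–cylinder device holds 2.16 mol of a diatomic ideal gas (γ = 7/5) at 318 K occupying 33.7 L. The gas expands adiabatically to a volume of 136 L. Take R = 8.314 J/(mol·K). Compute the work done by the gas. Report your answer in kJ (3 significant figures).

W ≈ 6.11 kJ

Adiabatic: TV^(γ−1) = const with γ = 7/5.
T₂ = T₁ (V₁/V₂)^(γ−1) = 318 × (33.7/136)^0.4 = 318 × 0.5723 = 182 K.
W_by = nCᵥ(T₁ − T₂) = (2.16)(20.79)(318 − 182) = 6106 J.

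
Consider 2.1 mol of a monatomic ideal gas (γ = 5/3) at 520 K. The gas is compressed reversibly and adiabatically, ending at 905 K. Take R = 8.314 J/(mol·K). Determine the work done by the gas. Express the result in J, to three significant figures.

Adiabatic ⇒ Q = 0, so W_by = −ΔU = nCᵥ(T₁ − T₂).
Cᵥ = 3R/2 = 12.47 J/(mol·K).
W = (2.1)(12.47)(520 − 905) = -10083 J.

W ≈ -10100 J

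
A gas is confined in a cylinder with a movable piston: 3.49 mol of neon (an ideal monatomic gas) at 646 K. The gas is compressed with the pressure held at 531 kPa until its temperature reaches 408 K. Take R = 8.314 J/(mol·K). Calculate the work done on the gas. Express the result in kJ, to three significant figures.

W ≈ 6.91 kJ

Isobaric: W = P ΔV = nR ΔT.
W = (3.49)(8.314)(408 − 646) = -6906 J.
Work on gas = −W_by = 6906 J.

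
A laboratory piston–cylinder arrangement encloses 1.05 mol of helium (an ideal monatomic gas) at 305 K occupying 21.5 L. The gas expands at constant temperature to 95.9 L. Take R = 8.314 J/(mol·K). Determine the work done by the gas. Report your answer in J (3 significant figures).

W ≈ 3980 J

Isothermal: W = nRT ln(V₂/V₁).
W = (1.05)(8.314)(305) × ln(95.9/21.5)
  = 2663 × 1.495
W_by_gas = 3981 J.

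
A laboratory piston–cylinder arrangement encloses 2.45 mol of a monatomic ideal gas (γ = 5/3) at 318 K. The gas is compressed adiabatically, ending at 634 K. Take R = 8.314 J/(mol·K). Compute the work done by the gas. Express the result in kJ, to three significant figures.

Adiabatic ⇒ Q = 0, so W_by = −ΔU = nCᵥ(T₁ − T₂).
Cᵥ = 3R/2 = 12.47 J/(mol·K).
W = (2.45)(12.47)(318 − 634) = -9655 J.

W ≈ -9.66 kJ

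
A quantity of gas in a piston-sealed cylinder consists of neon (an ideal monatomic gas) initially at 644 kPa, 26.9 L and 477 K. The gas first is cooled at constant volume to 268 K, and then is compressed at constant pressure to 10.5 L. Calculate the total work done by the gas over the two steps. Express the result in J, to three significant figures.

W_total ≈ -5930 J

Step 1 (isochoric): W = 0 (constant volume).
After step 1: P = 361.8 kPa (V unchanged).
Step 2 (isobaric): W = PΔV = (361.8 kPa)(10.5 − 26.9 L) = -5934 J.
W_total = 0 − 5934 = -5934 J.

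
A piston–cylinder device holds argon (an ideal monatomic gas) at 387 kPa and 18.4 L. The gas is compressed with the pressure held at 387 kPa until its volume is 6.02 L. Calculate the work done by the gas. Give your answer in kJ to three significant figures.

W ≈ -4.79 kJ

Isobaric: W = P ΔV.
W = (387 kPa)(6.02 − 18.4 L) = (387)(-12.38) = -4791 J.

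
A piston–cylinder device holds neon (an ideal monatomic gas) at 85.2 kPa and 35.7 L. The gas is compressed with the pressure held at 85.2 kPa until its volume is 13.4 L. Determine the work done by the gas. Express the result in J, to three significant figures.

Isobaric: W = P ΔV.
W = (85.2 kPa)(13.4 − 35.7 L) = (85.2)(-22.3) = -1900 J.

W ≈ -1900 J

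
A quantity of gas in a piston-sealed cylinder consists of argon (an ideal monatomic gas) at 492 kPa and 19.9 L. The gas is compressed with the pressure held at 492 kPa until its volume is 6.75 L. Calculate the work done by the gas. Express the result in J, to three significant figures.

Isobaric: W = P ΔV.
W = (492 kPa)(6.75 − 19.9 L) = (492)(-13.15) = -6470 J.

W ≈ -6470 J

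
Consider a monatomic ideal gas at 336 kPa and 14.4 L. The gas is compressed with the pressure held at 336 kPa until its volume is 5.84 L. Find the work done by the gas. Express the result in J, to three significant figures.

Isobaric: W = P ΔV.
W = (336 kPa)(5.84 − 14.4 L) = (336)(-8.56) = -2876 J.

W ≈ -2880 J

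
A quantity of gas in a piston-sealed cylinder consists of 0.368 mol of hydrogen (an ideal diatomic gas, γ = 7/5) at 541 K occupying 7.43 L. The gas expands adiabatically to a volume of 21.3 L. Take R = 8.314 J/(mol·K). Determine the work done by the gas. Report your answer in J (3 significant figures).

Adiabatic: TV^(γ−1) = const with γ = 7/5.
T₂ = T₁ (V₁/V₂)^(γ−1) = 541 × (7.43/21.3)^0.4 = 541 × 0.6562 = 355 K.
W_by = nCᵥ(T₁ − T₂) = (0.368)(20.79)(541 − 355) = 1423 J.

W ≈ 1420 J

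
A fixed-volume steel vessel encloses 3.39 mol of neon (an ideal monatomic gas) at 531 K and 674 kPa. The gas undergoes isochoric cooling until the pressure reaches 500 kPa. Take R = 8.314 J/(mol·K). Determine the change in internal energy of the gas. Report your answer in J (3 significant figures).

Constant volume ⇒ W = 0, so Q = ΔU = nCᵥΔT with Cᵥ = 3R/2 = 12.47 J/(mol·K).
At constant V, T₂/T₁ = P₂/P₁ ⇒ ΔT = T₁(P₂/P₁ − 1) = 531·(500/674 − 1) = -137.1 K.
ΔU = (3.39)(12.47)(-137.1) = -5795 J.

ΔU ≈ -5800 J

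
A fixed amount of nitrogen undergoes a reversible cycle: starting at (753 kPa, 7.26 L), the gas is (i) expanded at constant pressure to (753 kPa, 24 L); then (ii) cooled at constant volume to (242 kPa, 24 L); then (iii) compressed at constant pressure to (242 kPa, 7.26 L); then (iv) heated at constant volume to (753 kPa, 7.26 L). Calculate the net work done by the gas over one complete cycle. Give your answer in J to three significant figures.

Constant-volume legs do no work.
W(i) = (753)(24 − 7.26) = 12605 J; W(iii) = (242)(7.26 − 24) = -4051 J.
W_net = 12605 − 4051 = 8554 J (the clockwise enclosed area).

W_net ≈ 8550 J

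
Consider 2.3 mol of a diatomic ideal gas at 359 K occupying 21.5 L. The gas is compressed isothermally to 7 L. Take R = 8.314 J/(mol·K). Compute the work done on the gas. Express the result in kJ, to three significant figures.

W ≈ 7.70 kJ

Isothermal: W = nRT ln(V₂/V₁).
W = (2.3)(8.314)(359) × ln(7/21.5)
  = 6865 × -1.122
W_by_gas = -7703 J; work on gas = −W_by = 7703 J.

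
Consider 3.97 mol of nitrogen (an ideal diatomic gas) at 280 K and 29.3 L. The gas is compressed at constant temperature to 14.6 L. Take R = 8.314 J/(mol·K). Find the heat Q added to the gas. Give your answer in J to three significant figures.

Isothermal ⇒ ΔU = 0, so Q = W = nRT ln(V₂/V₁).
Q = (3.97)(8.314)(280) ln(14.6/29.3) = 9242 × -0.6966 = -6438 J.

Q ≈ -6440 J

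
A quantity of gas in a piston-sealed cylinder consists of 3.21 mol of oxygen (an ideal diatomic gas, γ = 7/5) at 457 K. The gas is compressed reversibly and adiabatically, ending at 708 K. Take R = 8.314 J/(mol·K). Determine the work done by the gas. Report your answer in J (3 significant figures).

Adiabatic ⇒ Q = 0, so W_by = −ΔU = nCᵥ(T₁ − T₂).
Cᵥ = 5R/2 = 20.79 J/(mol·K).
W = (3.21)(20.79)(457 − 708) = -16747 J.

W ≈ -16700 J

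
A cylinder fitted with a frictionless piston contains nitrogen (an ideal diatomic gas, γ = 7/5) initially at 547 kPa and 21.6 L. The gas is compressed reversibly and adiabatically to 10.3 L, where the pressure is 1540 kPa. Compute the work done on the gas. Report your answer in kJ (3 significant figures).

W ≈ 10.1 kJ

Adiabatic: W = (P₁V₁ − P₂V₂)/(γ − 1) with γ = 7/5.
P₁V₁ = 11815 J, P₂V₂ = 15862 J.
W = (11815 − 15862) / 0.4 = -10117 J.
Work on gas = −W_by = 10117 J.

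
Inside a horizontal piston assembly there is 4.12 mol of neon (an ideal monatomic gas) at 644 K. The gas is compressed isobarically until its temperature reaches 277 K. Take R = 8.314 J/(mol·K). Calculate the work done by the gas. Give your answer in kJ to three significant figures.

Isobaric: W = P ΔV = nR ΔT.
W = (4.12)(8.314)(277 − 644) = -12571 J.

W ≈ -12.6 kJ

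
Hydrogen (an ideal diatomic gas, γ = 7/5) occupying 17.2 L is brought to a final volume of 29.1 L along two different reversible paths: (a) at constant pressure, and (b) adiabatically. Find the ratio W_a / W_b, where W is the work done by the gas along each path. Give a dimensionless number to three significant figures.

W_a / W_b ≈ 1.46

Path (a) isobaric: W = P₁(V₂ − V₁) → W_a/(P₁V₁) = 0.6919.
Path (b) adiabatic: W = P₁V₁(1 − (V₁/V₂)^(γ−1))/(γ−1) → W_b/(P₁V₁) = 0.4742.
W_a / W_b = 0.6919 / 0.4742 = 1.459.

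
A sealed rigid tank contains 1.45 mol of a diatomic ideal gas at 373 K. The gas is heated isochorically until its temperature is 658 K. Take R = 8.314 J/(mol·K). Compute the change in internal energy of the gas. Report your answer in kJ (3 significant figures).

Constant volume ⇒ W = 0, so Q = ΔU = nCᵥΔT with Cᵥ = 5R/2 = 20.79 J/(mol·K).
ΔU = (1.45)(20.79)(658 − 373) = 8589 J.

ΔU ≈ 8.59 kJ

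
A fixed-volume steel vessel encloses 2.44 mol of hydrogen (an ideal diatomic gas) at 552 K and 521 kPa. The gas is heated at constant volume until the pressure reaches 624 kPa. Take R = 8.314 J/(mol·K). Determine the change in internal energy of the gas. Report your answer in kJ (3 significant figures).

ΔU ≈ 5.53 kJ

Constant volume ⇒ W = 0, so Q = ΔU = nCᵥΔT with Cᵥ = 5R/2 = 20.79 J/(mol·K).
At constant V, T₂/T₁ = P₂/P₁ ⇒ ΔT = T₁(P₂/P₁ − 1) = 552·(624/521 − 1) = 109.1 K.
ΔU = (2.44)(20.79)(109.1) = 5535 J.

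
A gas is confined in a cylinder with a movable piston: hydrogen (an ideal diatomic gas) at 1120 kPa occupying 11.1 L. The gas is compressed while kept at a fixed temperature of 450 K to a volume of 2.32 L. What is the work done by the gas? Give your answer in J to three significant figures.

W ≈ -19500 J

Isothermal: W = nRT ln(V₂/V₁) = P₁V₁ ln(V₂/V₁).
P₁V₁ = (1120 kPa)(11.1 L) = 12432 J.
W = 12432 × ln(2.32/11.1) = 12432 × -1.565
W_by_gas = -19461 J.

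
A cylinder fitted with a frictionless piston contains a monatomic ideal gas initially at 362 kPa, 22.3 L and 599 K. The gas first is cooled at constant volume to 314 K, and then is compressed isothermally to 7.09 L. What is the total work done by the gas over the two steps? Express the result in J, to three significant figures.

Step 1 (isochoric): W = 0 (constant volume).
After step 1: P = 189.8 kPa (V unchanged).
Step 2 (isothermal): W = P₁V₁ ln(V₂/V₁) = (4232) ln(7.09/22.3) = -4849 J.
W_total = 0 − 4849 = -4849 J.

W_total ≈ -4850 J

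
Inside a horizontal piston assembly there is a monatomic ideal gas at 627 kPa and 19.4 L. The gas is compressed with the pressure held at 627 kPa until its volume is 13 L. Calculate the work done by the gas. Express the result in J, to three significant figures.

Isobaric: W = P ΔV.
W = (627 kPa)(13 − 19.4 L) = (627)(-6.4) = -4013 J.

W ≈ -4010 J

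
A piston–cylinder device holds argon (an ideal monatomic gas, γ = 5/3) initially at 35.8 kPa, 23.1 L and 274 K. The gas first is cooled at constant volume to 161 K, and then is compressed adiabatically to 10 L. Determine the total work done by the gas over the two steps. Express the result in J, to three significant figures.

W_total ≈ -545 J

Step 1 (isochoric): W = 0 (constant volume).
After step 1: P = 21.04 kPa (V unchanged).
Step 2 (adiabatic): W = (P₁V₁ − P₂V₂)/(γ−1) = (485.9 − 849.1)/0.667 = -544.8 J.
W_total = 0 − 544.8 = -544.8 J.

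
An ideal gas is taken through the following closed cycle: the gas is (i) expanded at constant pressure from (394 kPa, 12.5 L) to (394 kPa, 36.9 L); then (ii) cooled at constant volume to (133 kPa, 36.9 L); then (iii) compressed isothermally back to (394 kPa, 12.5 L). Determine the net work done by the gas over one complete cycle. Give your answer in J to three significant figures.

W_net ≈ 4300 J

Leg (i): W = PΔV = (394)(36.9 − 12.5) = 9614 J.
Leg (ii): W = 0.
Leg (iii): W = PᵢVᵢ ln(V_f/Vᵢ) = (4908) ln(12.5/36.9) = -5313 J.
W_net = 9614 − 5313 = 4301 J.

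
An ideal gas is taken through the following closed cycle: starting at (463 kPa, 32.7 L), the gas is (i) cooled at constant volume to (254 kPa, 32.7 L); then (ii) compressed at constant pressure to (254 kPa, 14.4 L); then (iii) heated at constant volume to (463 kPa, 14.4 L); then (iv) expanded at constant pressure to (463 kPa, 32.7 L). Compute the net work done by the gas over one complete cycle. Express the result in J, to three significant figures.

W_net ≈ 3820 J

Constant-volume legs do no work.
W(ii) = (254)(14.4 − 32.7) = -4648 J; W(iv) = (463)(32.7 − 14.4) = 8473 J.
W_net = -4648 + 8473 = 3825 J (the clockwise enclosed area).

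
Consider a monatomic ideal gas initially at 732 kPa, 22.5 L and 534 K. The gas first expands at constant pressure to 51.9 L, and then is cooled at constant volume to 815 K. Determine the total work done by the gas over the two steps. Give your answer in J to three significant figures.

Step 1 (isobaric): W = PΔV = (732 kPa)(51.9 − 22.5 L) = 21521 J.
Step 2 (isochoric): W = 0 (constant volume).
W_total = 21521 + 0 = 21521 J.

W_total ≈ 21500 J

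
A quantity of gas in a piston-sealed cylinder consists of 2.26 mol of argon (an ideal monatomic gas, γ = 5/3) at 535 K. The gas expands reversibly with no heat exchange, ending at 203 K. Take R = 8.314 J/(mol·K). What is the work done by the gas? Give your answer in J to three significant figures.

Adiabatic ⇒ Q = 0, so W_by = −ΔU = nCᵥ(T₁ − T₂).
Cᵥ = 3R/2 = 12.47 J/(mol·K).
W = (2.26)(12.47)(535 − 203) = 9357 J.

W ≈ 9360 J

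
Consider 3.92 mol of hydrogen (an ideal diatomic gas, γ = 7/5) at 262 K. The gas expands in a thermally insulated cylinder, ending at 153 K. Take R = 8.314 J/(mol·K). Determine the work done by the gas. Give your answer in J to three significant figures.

Adiabatic ⇒ Q = 0, so W_by = −ΔU = nCᵥ(T₁ − T₂).
Cᵥ = 5R/2 = 20.79 J/(mol·K).
W = (3.92)(20.79)(262 − 153) = 8881 J.

W ≈ 8880 J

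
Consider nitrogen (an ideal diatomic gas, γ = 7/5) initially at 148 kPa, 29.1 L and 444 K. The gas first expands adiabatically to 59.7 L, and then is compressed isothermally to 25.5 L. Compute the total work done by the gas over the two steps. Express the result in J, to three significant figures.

W_total ≈ -58.6 J

Step 1 (adiabatic): W = (P₁V₁ − P₂V₂)/(γ−1) = (4307 − 3231)/0.4 = 2690 J.
After step 1: P = 54.12 kPa, V = 59.7 L, T = 333.1 K.
Step 2 (isothermal): W = P₁V₁ ln(V₂/V₁) = (3231) ln(25.5/59.7) = -2748 J.
W_total = 2690 − 2748 = -58.59 J.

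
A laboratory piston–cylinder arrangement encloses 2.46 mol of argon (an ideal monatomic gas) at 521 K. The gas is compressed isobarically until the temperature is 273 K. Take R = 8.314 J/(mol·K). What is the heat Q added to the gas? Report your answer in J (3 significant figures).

Isobaric: W = nRΔT = (2.46)(8.314)(-248) = -5072 J.
ΔU = nCᵥΔT with Cᵥ = 3R/2: ΔU = (2.46)(12.47)(-248) = -7608 J.
Q = ΔU + W = -7608 − 5072 = -12681 J.

Q ≈ -12700 J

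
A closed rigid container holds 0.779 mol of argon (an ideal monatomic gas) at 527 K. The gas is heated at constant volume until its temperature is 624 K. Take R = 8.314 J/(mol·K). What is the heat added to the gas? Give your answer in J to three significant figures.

Constant volume ⇒ W = 0, so Q = ΔU = nCᵥΔT with Cᵥ = 3R/2 = 12.47 J/(mol·K).
ΔU = (0.779)(12.47)(624 − 527) = 942.3 J.

Q ≈ 942 J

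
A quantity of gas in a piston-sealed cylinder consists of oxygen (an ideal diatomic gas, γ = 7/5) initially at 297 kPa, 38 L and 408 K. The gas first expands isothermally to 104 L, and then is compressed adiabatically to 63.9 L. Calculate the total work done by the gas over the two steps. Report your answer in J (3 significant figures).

Step 1 (isothermal): W = P₁V₁ ln(V₂/V₁) = (11286) ln(104/38) = 11363 J.
After step 1: P = 108.5 kPa, V = 104 L, T = 408 K.
Step 2 (adiabatic): W = (P₁V₁ − P₂V₂)/(γ−1) = (11286 − 13714)/0.4 = -6069 J.
W_total = 11363 − 6069 = 5294 J.

W_total ≈ 5290 J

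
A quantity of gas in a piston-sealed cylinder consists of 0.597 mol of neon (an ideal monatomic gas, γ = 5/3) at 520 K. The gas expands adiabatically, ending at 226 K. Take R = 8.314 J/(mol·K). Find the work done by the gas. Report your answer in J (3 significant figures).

Adiabatic ⇒ Q = 0, so W_by = −ΔU = nCᵥ(T₁ − T₂).
Cᵥ = 3R/2 = 12.47 J/(mol·K).
W = (0.597)(12.47)(520 − 226) = 2189 J.

W ≈ 2190 J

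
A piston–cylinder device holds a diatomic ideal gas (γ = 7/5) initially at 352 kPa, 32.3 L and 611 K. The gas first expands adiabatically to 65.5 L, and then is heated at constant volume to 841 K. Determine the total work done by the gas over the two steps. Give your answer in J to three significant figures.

Step 1 (adiabatic): W = (P₁V₁ − P₂V₂)/(γ−1) = (11370 − 8569)/0.4 = 7002 J.
Step 2 (isochoric): W = 0 (constant volume).
W_total = 7002 + 0 = 7002 J.

W_total ≈ 7000 J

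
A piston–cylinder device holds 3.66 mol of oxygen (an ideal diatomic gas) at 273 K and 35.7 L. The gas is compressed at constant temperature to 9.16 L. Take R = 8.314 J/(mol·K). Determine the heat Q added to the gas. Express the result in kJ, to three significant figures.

Isothermal ⇒ ΔU = 0, so Q = W = nRT ln(V₂/V₁).
Q = (3.66)(8.314)(273) ln(9.16/35.7) = 8307 × -1.36 = -11300 J.

Q ≈ -11.3 kJ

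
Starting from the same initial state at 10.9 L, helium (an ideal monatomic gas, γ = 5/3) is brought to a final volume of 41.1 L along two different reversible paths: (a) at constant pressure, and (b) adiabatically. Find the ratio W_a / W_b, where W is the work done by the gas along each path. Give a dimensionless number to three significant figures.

W_a / W_b ≈ 3.15

Path (a) isobaric: W = P₁(V₂ − V₁) → W_a/(P₁V₁) = 2.771.
Path (b) adiabatic: W = P₁V₁(1 − (V₁/V₂)^(γ−1))/(γ−1) → W_b/(P₁V₁) = 0.8808.
W_a / W_b = 2.771 / 0.8808 = 3.146.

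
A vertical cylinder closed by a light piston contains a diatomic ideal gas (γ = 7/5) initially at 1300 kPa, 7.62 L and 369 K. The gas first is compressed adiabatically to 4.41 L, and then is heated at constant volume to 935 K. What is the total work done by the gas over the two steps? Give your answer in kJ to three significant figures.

Step 1 (adiabatic): W = (P₁V₁ − P₂V₂)/(γ−1) = (9906 − 12328)/0.4 = -6056 J.
Step 2 (isochoric): W = 0 (constant volume).
W_total = -6056 + 0 = -6056 J.

W_total ≈ -6.06 kJ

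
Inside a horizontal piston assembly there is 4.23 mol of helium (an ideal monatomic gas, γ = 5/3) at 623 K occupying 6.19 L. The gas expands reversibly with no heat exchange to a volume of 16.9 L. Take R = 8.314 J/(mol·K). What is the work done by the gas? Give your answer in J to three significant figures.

Adiabatic: TV^(γ−1) = const with γ = 5/3.
T₂ = T₁ (V₁/V₂)^(γ−1) = 623 × (6.19/16.9)^0.667 = 623 × 0.5119 = 318.9 K.
W_by = nCᵥ(T₁ − T₂) = (4.23)(12.47)(623 − 318.9) = 16041 J.

W ≈ 16000 J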